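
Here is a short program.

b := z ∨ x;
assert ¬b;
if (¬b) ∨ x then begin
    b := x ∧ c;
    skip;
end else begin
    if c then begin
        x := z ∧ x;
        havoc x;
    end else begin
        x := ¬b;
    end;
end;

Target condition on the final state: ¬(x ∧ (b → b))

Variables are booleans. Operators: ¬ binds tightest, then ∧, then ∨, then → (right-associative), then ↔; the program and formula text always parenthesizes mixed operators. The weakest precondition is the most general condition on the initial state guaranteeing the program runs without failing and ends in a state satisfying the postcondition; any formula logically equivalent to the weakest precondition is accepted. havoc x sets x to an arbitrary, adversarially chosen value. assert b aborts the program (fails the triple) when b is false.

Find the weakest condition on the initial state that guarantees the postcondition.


Working backward. After the program, the postcondition ¬(x ∧ (b → b)) must hold; in canonical form it is ¬x.
Then branch requires ¬x; else branch requires (¬c) ∧ ((¬c) → b).
Before the if: (((¬b) ∨ x) → (¬x)) ∧ ((¬((¬b) ∨ x)) → ((¬c) ∧ ((¬c) → b)))
Before assert ¬b: (¬b) ∧ (((¬b) ∨ x) → (¬x)) ∧ ((¬((¬b) ∨ x)) → ((¬c) ∧ ((¬c) → b)))
Before b := z ∨ x: (¬(z ∨ x)) ∧ (((¬(z ∨ x)) ∨ x) → (¬x)) ∧ ((¬((¬(z ∨ x)) ∨ x)) → ((¬c) ∧ ((¬c) → (z ∨ x))))
Answer: WP = (¬(z ∨ x)) ∧ (((¬(z ∨ x)) ∨ x) → (¬x)) ∧ ((¬((¬(z ∨ x)) ∨ x)) → ((¬c) ∧ ((¬c) → (z ∨ x))))


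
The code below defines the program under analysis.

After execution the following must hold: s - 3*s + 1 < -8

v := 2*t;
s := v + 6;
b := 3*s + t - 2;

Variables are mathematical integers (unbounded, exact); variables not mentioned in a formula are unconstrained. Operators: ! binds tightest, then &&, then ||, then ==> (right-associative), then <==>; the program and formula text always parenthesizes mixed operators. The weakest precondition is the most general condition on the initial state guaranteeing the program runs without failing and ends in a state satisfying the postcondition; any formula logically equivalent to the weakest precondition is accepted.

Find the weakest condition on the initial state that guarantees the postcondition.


Working backward. After the program, the postcondition s - 3*s + 1 < -8 must hold; in canonical form it is 2*s > 9.
Before b := 3*s + t - 2: 2*s > 9
Before s := v + 6: 2*v > -3
Before v := 2*t: 4*t > -3
Answer: WP = 4*t > -3


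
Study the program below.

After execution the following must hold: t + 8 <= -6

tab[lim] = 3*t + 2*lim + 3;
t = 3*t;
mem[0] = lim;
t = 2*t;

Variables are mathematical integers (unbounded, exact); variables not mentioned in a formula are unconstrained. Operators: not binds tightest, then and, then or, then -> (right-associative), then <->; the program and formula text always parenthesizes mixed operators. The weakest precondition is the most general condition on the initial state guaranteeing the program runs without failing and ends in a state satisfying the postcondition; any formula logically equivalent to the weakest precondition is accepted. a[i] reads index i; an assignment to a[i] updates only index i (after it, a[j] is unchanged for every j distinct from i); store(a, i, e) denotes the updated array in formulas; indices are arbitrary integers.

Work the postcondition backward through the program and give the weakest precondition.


Working backward. After the program, the postcondition t + 8 <= -6 must hold; in canonical form it is t <= -14.
Before t := 2*t: 2*t <= -14
Before mem[0] := lim: 2*t <= -14
Before t := 3*t: 6*t <= -14
Before tab[lim] := 3*t + 2*lim + 3: 6*t <= -14
Answer: WP = 6*t <= -14


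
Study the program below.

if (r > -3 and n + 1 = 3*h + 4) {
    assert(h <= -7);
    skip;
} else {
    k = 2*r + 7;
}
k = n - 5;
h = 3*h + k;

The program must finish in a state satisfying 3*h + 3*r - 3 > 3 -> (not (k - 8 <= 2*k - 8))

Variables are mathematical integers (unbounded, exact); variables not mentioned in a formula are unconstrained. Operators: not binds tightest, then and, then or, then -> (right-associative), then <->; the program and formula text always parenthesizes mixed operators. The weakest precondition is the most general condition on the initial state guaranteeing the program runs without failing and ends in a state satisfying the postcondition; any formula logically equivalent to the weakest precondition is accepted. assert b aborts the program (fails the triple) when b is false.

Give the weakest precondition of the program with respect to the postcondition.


Working backward. After the program, the postcondition 3*h + 3*r - 3 > 3 -> (not (k - 8 <= 2*k - 8)) must hold; in canonical form it is 3*h + 3*r > 6 -> (not (k >= 0)).
Before h := 3*h + k: 9*h + 3*k + 3*r > 6 -> (not (k >= 0))
Before k := n - 5: 9*h + 3*n + 3*r > 21 -> (not (n >= 5))
Then branch requires h <= -7 and (9*h + 3*n + 3*r > 21 -> (not (n >= 5))); else branch requires 9*h + 3*n + 3*r > 21 -> (not (n >= 5)).
Before the if: ((r > -3 and n = 3*h + 3) -> (h <= -7 and (9*h + 3*n + 3*r > 21 -> (not (n >= 5))))) and ((not (r > -3 and n = 3*h + 3)) -> (9*h + 3*n + 3*r > 21 -> (not (n >= 5))))
Answer: WP = ((r > -3 and n = 3*h + 3) -> (h <= -7 and (9*h + 3*n + 3*r > 21 -> (not (n >= 5))))) and ((not (r > -3 and n = 3*h + 3)) -> (9*h + 3*n + 3*r > 21 -> (not (n >= 5))))


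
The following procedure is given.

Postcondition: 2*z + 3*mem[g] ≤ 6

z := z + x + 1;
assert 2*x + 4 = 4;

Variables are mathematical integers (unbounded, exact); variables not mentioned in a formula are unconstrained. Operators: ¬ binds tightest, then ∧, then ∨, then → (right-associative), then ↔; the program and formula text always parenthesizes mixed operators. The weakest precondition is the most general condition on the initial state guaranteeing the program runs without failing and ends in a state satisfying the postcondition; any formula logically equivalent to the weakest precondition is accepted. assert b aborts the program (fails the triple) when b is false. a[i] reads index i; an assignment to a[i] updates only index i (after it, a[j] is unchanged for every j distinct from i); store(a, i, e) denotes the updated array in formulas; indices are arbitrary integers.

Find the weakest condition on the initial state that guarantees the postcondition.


Working backward. After the program, the postcondition 2*z + 3*mem[g] ≤ 6 must hold; in canonical form it is 3*mem[g] + 2*z ≤ 6.
Before assert 2*x + 4 = 4: 2*x = 0 ∧ 3*mem[g] + 2*z ≤ 6
Before z := z + x + 1: 2*x = 0 ∧ 3*mem[g] + 2*x + 2*z ≤ 4
Answer: WP = 2*x = 0 ∧ 3*mem[g] + 2*x + 2*z ≤ 4


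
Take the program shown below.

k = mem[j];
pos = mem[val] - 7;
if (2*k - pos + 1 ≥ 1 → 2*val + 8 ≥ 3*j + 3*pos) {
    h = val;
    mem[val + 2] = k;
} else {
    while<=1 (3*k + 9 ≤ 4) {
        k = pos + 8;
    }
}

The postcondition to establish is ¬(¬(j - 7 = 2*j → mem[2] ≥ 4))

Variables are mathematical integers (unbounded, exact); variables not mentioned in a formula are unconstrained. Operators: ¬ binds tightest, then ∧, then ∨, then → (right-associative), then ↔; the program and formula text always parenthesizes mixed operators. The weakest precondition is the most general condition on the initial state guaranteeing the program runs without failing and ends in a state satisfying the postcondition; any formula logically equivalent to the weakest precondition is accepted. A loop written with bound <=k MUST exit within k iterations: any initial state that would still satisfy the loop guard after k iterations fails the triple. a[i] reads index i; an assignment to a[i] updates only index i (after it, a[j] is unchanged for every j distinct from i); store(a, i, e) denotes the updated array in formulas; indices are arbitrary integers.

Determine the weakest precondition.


Working backward. After the program, the postcondition ¬(¬(j - 7 = 2*j → mem[2] ≥ 4)) must hold; in canonical form it is j = -7 → mem[2] ≥ 4.
Then branch requires j = -7 → store(mem, val + 2, k)[2] ≥ 4; else branch requires (3*k ≤ -5 → ((¬(3*pos ≤ -29)) ∧ (j = -7 → mem[2] ≥ 4))) ∧ ((¬(3*k ≤ -5)) → (j = -7 → mem[2] ≥ 4)).
Before the if: ((2*k ≥ pos → 2*val ≥ 3*j + 3*pos - 8) → (j = -7 → store(mem, val + 2, k)[2] ≥ 4)) ∧ ((¬(2*k ≥ pos → 2*val ≥ 3*j + 3*pos - 8)) → ((3*k ≤ -5 → ((¬(3*pos ≤ -29)) ∧ (j = -7 → mem[2] ≥ 4))) ∧ ((¬(3*k ≤ -5)) → (j = -7 → mem[2] ≥ 4))))
Before pos := mem[val] - 7: ((2*k ≥ mem[val] - 7 → 2*val ≥ 3*mem[val] + 3*j - 29) → (j = -7 → store(mem, val + 2, k)[2] ≥ 4)) ∧ ((¬(2*k ≥ mem[val] - 7 → 2*val ≥ 3*mem[val] + 3*j - 29)) → ((3*k ≤ -5 → ((¬(3*mem[val] ≤ -8)) ∧ (j = -7 → mem[2] ≥ 4))) ∧ ((¬(3*k ≤ -5)) → (j = -7 → mem[2] ≥ 4))))
Before k := mem[j]: ((2*mem[j] ≥ mem[val] - 7 → 2*val ≥ 3*mem[val] + 3*j - 29) → (j = -7 → store(mem, val + 2, mem[j])[2] ≥ 4)) ∧ ((¬(2*mem[j] ≥ mem[val] - 7 → 2*val ≥ 3*mem[val] + 3*j - 29)) → ((3*mem[j] ≤ -5 → ((¬(3*mem[val] ≤ -8)) ∧ (j = -7 → mem[2] ≥ 4))) ∧ ((¬(3*mem[j] ≤ -5)) → (j = -7 → mem[2] ≥ 4))))
Answer: WP = ((2*mem[j] ≥ mem[val] - 7 → 2*val ≥ 3*mem[val] + 3*j - 29) → (j = -7 → store(mem, val + 2, mem[j])[2] ≥ 4)) ∧ ((¬(2*mem[j] ≥ mem[val] - 7 → 2*val ≥ 3*mem[val] + 3*j - 29)) → ((3*mem[j] ≤ -5 → ((¬(3*mem[val] ≤ -8)) ∧ (j = -7 → mem[2] ≥ 4))) ∧ ((¬(3*mem[j] ≤ -5)) → (j = -7 → mem[2] ≥ 4))))


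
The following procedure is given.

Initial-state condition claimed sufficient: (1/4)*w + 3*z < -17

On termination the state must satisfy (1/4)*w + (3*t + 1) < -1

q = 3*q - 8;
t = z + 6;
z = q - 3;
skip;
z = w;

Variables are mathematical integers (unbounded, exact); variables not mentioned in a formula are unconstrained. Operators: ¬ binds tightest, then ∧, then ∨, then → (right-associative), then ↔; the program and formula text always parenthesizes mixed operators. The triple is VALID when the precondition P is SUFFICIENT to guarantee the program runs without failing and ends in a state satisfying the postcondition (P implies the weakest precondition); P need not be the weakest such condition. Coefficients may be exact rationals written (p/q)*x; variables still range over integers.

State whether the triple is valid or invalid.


Working backward. After the program, the postcondition (1/4)*w + (3*t + 1) < -1 must hold; in canonical form it is 3*t + (1/4)*w < -2.
Before z := w: 3*t + (1/4)*w < -2
Before skip: 3*t + (1/4)*w < -2
Before z := q - 3: 3*t + (1/4)*w < -2
Before t := z + 6: (1/4)*w + 3*z < -20
Before q := 3*q - 8: (1/4)*w + 3*z < -20
The weakest precondition is (1/4)*w + 3*z < -20.
Check whether (1/4)*w + 3*z < -17 implies it.
Countermodel: at the initial state w = -80, z = 0, the precondition holds but the weakest precondition fails.
Answer: invalid


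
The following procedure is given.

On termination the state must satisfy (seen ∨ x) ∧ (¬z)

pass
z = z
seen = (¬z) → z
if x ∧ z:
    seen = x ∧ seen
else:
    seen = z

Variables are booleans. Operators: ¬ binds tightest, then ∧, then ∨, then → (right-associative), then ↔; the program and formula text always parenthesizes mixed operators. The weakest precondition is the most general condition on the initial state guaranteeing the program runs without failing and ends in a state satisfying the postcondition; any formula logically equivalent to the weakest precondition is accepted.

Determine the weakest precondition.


Working backward. After the program, (seen ∨ x) ∧ (¬z) must hold.
Then branch requires ((x ∧ seen) ∨ x) ∧ (¬z); else branch requires (z ∨ x) ∧ (¬z).
Before the if: ((x ∧ z) → (((x ∧ seen) ∨ x) ∧ (¬z))) ∧ ((¬(x ∧ z)) → ((z ∨ x) ∧ (¬z)))
Before seen := (¬z) → z: ((x ∧ z) → (((x ∧ ((¬z) → z)) ∨ x) ∧ (¬z))) ∧ ((¬(x ∧ z)) → ((z ∨ x) ∧ (¬z)))
Before z := z: ((x ∧ z) → (((x ∧ ((¬z) → z)) ∨ x) ∧ (¬z))) ∧ ((¬(x ∧ z)) → ((z ∨ x) ∧ (¬z)))
Before skip: ((x ∧ z) → (((x ∧ ((¬z) → z)) ∨ x) ∧ (¬z))) ∧ ((¬(x ∧ z)) → ((z ∨ x) ∧ (¬z)))
Answer: WP = ((x ∧ z) → (((x ∧ ((¬z) → z)) ∨ x) ∧ (¬z))) ∧ ((¬(x ∧ z)) → ((z ∨ x) ∧ (¬z)))


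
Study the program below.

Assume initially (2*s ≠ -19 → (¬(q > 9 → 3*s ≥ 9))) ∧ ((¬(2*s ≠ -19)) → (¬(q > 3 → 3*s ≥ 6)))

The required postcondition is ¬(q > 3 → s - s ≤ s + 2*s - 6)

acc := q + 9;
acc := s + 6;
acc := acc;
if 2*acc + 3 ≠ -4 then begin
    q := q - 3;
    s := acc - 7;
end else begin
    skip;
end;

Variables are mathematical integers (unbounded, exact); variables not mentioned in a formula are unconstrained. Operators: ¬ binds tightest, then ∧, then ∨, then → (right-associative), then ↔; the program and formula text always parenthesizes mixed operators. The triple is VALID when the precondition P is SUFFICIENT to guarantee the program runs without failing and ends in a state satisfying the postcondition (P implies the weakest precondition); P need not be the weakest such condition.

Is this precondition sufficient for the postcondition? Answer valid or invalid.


Working backward. After the program, the postcondition ¬(q > 3 → s - s ≤ s + 2*s - 6) must hold; in canonical form it is ¬(q > 3 → 3*s ≥ 6).
Then branch requires ¬(q > 6 → 3*acc ≥ 27); else branch requires ¬(q > 3 → 3*s ≥ 6).
Before the if: (2*acc ≠ -7 → (¬(q > 6 → 3*acc ≥ 27))) ∧ ((¬(2*acc ≠ -7)) → (¬(q > 3 → 3*s ≥ 6)))
Before acc := acc: (2*acc ≠ -7 → (¬(q > 6 → 3*acc ≥ 27))) ∧ ((¬(2*acc ≠ -7)) → (¬(q > 3 → 3*s ≥ 6)))
Before acc := s + 6: (2*s ≠ -19 → (¬(q > 6 → 3*s ≥ 9))) ∧ ((¬(2*s ≠ -19)) → (¬(q > 3 → 3*s ≥ 6)))
Before acc := q + 9: (2*s ≠ -19 → (¬(q > 6 → 3*s ≥ 9))) ∧ ((¬(2*s ≠ -19)) → (¬(q > 3 → 3*s ≥ 6)))
The weakest precondition is (2*s ≠ -19 → (¬(q > 6 → 3*s ≥ 9))) ∧ ((¬(2*s ≠ -19)) → (¬(q > 3 → 3*s ≥ 6))).
Check whether (2*s ≠ -19 → (¬(q > 9 → 3*s ≥ 9))) ∧ ((¬(2*s ≠ -19)) → (¬(q > 3 → 3*s ≥ 6))) implies it.
Every state satisfying the precondition satisfies the weakest precondition: the implication holds.
Answer: valid


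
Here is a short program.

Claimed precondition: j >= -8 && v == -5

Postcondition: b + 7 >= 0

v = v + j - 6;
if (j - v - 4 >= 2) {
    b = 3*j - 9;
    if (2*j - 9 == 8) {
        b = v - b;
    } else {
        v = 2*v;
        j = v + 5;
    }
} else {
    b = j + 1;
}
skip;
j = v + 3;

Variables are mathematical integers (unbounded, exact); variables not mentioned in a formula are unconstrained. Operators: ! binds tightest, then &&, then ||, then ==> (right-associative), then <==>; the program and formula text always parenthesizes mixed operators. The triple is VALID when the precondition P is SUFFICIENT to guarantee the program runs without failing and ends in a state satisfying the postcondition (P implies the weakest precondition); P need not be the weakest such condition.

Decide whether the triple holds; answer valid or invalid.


Working backward. After the program, the postcondition b + 7 >= 0 must hold; in canonical form it is b >= -7.
Before j := v + 3: b >= -7
Before skip: b >= -7
Then branch requires (2*j == 17 ==> v >= 3*j - 16) && ((!(2*j == 17)) ==> 3*j >= 2); else branch requires j >= -8.
Before the if: (j >= v + 6 ==> ((2*j == 17 ==> v >= 3*j - 16) && ((!(2*j == 17)) ==> 3*j >= 2))) && ((!(j >= v + 6)) ==> j >= -8)
Before v := v + j - 6: (v <= 0 ==> ((2*j == 17 ==> v >= 2*j - 10) && ((!(2*j == 17)) ==> 3*j >= 2))) && ((!(v <= 0)) ==> j >= -8)
The weakest precondition is (v <= 0 ==> ((2*j == 17 ==> v >= 2*j - 10) && ((!(2*j == 17)) ==> 3*j >= 2))) && ((!(v <= 0)) ==> j >= -8).
Check whether j >= -8 && v == -5 implies it.
Countermodel: at the initial state j = -8, v = -5, the precondition holds but the weakest precondition fails.
Answer: invalid


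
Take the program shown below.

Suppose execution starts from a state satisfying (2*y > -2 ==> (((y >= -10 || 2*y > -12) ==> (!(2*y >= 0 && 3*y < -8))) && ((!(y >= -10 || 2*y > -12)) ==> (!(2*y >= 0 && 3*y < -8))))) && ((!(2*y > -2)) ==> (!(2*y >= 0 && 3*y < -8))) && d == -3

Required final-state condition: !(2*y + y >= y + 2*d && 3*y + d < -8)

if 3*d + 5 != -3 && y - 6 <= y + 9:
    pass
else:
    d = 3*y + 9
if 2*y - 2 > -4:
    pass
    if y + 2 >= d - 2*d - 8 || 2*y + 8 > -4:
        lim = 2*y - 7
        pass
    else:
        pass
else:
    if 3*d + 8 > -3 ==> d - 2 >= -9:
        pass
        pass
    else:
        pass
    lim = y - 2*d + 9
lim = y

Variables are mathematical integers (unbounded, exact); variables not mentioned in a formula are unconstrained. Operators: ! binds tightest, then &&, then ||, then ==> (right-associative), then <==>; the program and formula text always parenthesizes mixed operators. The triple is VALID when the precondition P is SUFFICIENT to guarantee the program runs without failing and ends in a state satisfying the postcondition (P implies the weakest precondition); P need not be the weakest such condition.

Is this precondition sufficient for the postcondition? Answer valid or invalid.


Working backward. After the program, the postcondition !(2*y + y >= y + 2*d && 3*y + d < -8) must hold; in canonical form it is !(2*y >= 2*d && d + 3*y < -8).
Before lim := y: !(2*y >= 2*d && d + 3*y < -8)
Then branch requires ((d + y >= -10 || 2*y > -12) ==> (!(2*y >= 2*d && d + 3*y < -8))) && ((!(d + y >= -10 || 2*y > -12)) ==> (!(2*y >= 2*d && d + 3*y < -8))); else branch requires ((3*d > -11 ==> d >= -7) ==> (!(2*y >= 2*d && d + 3*y < -8))) && ((!(3*d > -11 ==> d >= -7)) ==> (!(2*y >= 2*d && d + 3*y < -8))).
Before the if: (2*y > -2 ==> (((d + y >= -10 || 2*y > -12) ==> (!(2*y >= 2*d && d + 3*y < -8))) && ((!(d + y >= -10 || 2*y > -12)) ==> (!(2*y >= 2*d && d + 3*y < -8))))) && ((!(2*y > -2)) ==> (((3*d > -11 ==> d >= -7) ==> (!(2*y >= 2*d && d + 3*y < -8))) && ((!(3*d > -11 ==> d >= -7)) ==> (!(2*y >= 2*d && d + 3*y < -8)))))
Then branch requires (2*y > -2 ==> (((d + y >= -10 || 2*y > -12) ==> (!(2*y >= 2*d && d + 3*y < -8))) && ((!(d + y >= -10 || 2*y > -12)) ==> (!(2*y >= 2*d && d + 3*y < -8))))) && ((!(2*y > -2)) ==> (((3*d > -11 ==> d >= -7) ==> (!(2*y >= 2*d && d + 3*y < -8))) && ((!(3*d > -11 ==> d >= -7)) ==> (!(2*y >= 2*d && d + 3*y < -8))))); else branch requires (2*y > -2 ==> (((4*y >= -19 || 2*y > -12) ==> (!(4*y <= -18 && 6*y < -17))) && ((!(4*y >= -19 || 2*y > -12)) ==> (!(4*y <= -18 && 6*y < -17))))) && ((!(2*y > -2)) ==> (((9*y > -38 ==> 3*y >= -16) ==> (!(4*y <= -18 && 6*y < -17))) && ((!(9*y > -38 ==> 3*y >= -16)) ==> (!(4*y <= -18 && 6*y < -17))))).
Before the if: (3*d != -8 ==> ((2*y > -2 ==> (((d + y >= -10 || 2*y > -12) ==> (!(2*y >= 2*d && d + 3*y < -8))) && ((!(d + y >= -10 || 2*y > -12)) ==> (!(2*y >= 2*d && d + 3*y < -8))))) && ((!(2*y > -2)) ==> (((3*d > -11 ==> d >= -7) ==> (!(2*y >= 2*d && d + 3*y < -8))) && ((!(3*d > -11 ==> d >= -7)) ==> (!(2*y >= 2*d && d + 3*y < -8))))))) && ((!(3*d != -8)) ==> ((2*y > -2 ==> (((4*y >= -19 || 2*y > -12) ==> (!(4*y <= -18 && 6*y < -17))) && ((!(4*y >= -19 || 2*y > -12)) ==> (!(4*y <= -18 && 6*y < -17))))) && ((!(2*y > -2)) ==> (((9*y > -38 ==> 3*y >= -16) ==> (!(4*y <= -18 && 6*y < -17))) && ((!(9*y > -38 ==> 3*y >= -16)) ==> (!(4*y <= -18 && 6*y < -17)))))))
The weakest precondition is (3*d != -8 ==> ((2*y > -2 ==> (((d + y >= -10 || 2*y > -12) ==> (!(2*y >= 2*d && d + 3*y < -8))) && ((!(d + y >= -10 || 2*y > -12)) ==> (!(2*y >= 2*d && d + 3*y < -8))))) && ((!(2*y > -2)) ==> (((3*d > -11 ==> d >= -7) ==> (!(2*y >= 2*d && d + 3*y < -8))) && ((!(3*d > -11 ==> d >= -7)) ==> (!(2*y >= 2*d && d + 3*y < -8))))))) && ((!(3*d != -8)) ==> ((2*y > -2 ==> (((4*y >= -19 || 2*y > -12) ==> (!(4*y <= -18 && 6*y < -17))) && ((!(4*y >= -19 || 2*y > -12)) ==> (!(4*y <= -18 && 6*y < -17))))) && ((!(2*y > -2)) ==> (((9*y > -38 ==> 3*y >= -16) ==> (!(4*y <= -18 && 6*y < -17))) && ((!(9*y > -38 ==> 3*y >= -16)) ==> (!(4*y <= -18 && 6*y < -17))))))).
Check whether (2*y > -2 ==> (((y >= -10 || 2*y > -12) ==> (!(2*y >= 0 && 3*y < -8))) && ((!(y >= -10 || 2*y > -12)) ==> (!(2*y >= 0 && 3*y < -8))))) && ((!(2*y > -2)) ==> (!(2*y >= 0 && 3*y < -8))) && d == -3 implies it.
Countermodel: at the initial state d = -3, y = -3, the precondition holds but the weakest precondition fails.
Answer: invalid


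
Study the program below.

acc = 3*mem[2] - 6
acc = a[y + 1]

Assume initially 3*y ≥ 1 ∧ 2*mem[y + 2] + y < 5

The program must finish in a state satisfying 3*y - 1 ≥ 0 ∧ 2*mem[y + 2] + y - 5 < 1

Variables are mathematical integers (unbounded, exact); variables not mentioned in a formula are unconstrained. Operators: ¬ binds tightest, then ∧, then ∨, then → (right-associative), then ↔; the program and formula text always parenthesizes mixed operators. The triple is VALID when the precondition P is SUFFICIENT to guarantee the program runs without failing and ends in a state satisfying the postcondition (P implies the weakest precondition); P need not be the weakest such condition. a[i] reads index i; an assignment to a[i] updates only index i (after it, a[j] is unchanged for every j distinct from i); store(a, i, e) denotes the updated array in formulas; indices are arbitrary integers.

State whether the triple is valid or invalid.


Working backward. After the program, the postcondition 3*y - 1 ≥ 0 ∧ 2*mem[y + 2] + y - 5 < 1 must hold; in canonical form it is 3*y ≥ 1 ∧ 2*mem[y + 2] + y < 6.
Before acc := a[y + 1]: 3*y ≥ 1 ∧ 2*mem[y + 2] + y < 6
Before acc := 3*mem[2] - 6: 3*y ≥ 1 ∧ 2*mem[y + 2] + y < 6
The weakest precondition is 3*y ≥ 1 ∧ 2*mem[y + 2] + y < 6.
Check whether 3*y ≥ 1 ∧ 2*mem[y + 2] + y < 5 implies it.
Every state satisfying the precondition satisfies the weakest precondition: the implication holds.
Answer: valid


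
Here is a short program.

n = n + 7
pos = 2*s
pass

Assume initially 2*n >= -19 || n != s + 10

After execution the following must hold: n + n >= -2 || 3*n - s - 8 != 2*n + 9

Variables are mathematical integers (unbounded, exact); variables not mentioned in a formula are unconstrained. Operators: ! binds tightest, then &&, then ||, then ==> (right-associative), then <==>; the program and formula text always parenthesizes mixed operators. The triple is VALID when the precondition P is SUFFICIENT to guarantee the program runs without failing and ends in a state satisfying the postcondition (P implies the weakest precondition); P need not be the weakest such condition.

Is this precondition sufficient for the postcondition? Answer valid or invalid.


Working backward. After the program, the postcondition n + n >= -2 || 3*n - s - 8 != 2*n + 9 must hold; in canonical form it is 2*n >= -2 || n != s + 17.
Before skip: 2*n >= -2 || n != s + 17
Before pos := 2*s: 2*n >= -2 || n != s + 17
Before n := n + 7: 2*n >= -16 || n != s + 10
The weakest precondition is 2*n >= -16 || n != s + 10.
Check whether 2*n >= -19 || n != s + 10 implies it.
Countermodel: at the initial state n = -9, s = -19, the precondition holds but the weakest precondition fails.
Answer: invalid


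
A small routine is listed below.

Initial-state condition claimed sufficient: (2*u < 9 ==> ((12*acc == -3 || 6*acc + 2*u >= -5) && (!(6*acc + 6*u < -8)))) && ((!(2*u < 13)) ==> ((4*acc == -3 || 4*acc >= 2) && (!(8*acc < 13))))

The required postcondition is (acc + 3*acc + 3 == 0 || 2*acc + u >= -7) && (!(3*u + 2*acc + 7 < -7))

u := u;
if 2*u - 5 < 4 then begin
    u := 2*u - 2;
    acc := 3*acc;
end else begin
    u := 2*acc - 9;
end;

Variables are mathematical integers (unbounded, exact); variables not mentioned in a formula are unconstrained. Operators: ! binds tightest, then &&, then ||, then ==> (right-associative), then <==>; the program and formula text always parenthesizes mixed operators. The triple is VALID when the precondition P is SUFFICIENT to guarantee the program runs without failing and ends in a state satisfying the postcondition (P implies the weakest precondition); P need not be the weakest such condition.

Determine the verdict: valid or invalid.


Working backward. After the program, the postcondition (acc + 3*acc + 3 == 0 || 2*acc + u >= -7) && (!(3*u + 2*acc + 7 < -7)) must hold; in canonical form it is (4*acc == -3 || 2*acc + u >= -7) && (!(2*acc + 3*u < -14)).
Then branch requires (12*acc == -3 || 6*acc + 2*u >= -5) && (!(6*acc + 6*u < -8)); else branch requires (4*acc == -3 || 4*acc >= 2) && (!(8*acc < 13)).
Before the if: (2*u < 9 ==> ((12*acc == -3 || 6*acc + 2*u >= -5) && (!(6*acc + 6*u < -8)))) && ((!(2*u < 9)) ==> ((4*acc == -3 || 4*acc >= 2) && (!(8*acc < 13))))
Before u := u: (2*u < 9 ==> ((12*acc == -3 || 6*acc + 2*u >= -5) && (!(6*acc + 6*u < -8)))) && ((!(2*u < 9)) ==> ((4*acc == -3 || 4*acc >= 2) && (!(8*acc < 13))))
The weakest precondition is (2*u < 9 ==> ((12*acc == -3 || 6*acc + 2*u >= -5) && (!(6*acc + 6*u < -8)))) && ((!(2*u < 9)) ==> ((4*acc == -3 || 4*acc >= 2) && (!(8*acc < 13)))).
Check whether (2*u < 9 ==> ((12*acc == -3 || 6*acc + 2*u >= -5) && (!(6*acc + 6*u < -8)))) && ((!(2*u < 13)) ==> ((4*acc == -3 || 4*acc >= 2) && (!(8*acc < 13)))) implies it.
Countermodel: at the initial state acc = 0, u = 5, the precondition holds but the weakest precondition fails.
Answer: invalid


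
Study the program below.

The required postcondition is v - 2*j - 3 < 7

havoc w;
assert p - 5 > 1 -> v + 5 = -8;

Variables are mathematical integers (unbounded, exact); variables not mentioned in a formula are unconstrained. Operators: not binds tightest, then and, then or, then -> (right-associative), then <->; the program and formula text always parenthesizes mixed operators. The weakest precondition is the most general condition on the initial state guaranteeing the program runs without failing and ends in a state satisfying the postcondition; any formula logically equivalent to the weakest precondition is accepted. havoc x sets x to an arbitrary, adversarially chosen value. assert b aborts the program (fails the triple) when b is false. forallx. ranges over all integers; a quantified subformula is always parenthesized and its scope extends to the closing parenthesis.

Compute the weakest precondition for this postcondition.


Working backward. After the program, the postcondition v - 2*j - 3 < 7 must hold; in canonical form it is v < 2*j + 10.
Before assert p - 5 > 1 -> v + 5 = -8: (p > 6 -> v = -13) and v < 2*j + 10
Before havoc w: (p > 6 -> v = -13) and v < 2*j + 10
Answer: WP = (p > 6 -> v = -13) and v < 2*j + 10


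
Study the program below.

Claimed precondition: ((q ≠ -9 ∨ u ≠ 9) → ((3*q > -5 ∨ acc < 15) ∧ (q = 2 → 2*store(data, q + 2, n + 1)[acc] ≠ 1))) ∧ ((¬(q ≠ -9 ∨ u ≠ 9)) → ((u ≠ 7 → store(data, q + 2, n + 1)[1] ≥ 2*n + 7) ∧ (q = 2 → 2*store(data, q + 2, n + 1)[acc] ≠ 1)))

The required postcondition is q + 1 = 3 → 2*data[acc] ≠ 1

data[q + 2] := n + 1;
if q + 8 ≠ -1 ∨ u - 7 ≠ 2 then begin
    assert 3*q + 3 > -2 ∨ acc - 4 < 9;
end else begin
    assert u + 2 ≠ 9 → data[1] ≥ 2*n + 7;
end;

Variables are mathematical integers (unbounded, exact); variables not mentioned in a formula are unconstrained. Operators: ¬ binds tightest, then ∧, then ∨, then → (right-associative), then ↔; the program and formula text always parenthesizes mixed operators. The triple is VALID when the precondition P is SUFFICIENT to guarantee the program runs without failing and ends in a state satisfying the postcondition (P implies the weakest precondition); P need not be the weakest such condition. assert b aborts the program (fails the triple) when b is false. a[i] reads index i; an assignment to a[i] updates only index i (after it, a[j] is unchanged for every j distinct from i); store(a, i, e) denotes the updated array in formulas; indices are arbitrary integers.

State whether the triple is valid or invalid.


Working backward. After the program, the postcondition q + 1 = 3 → 2*data[acc] ≠ 1 must hold; in canonical form it is q = 2 → 2*data[acc] ≠ 1.
Then branch requires (3*q > -5 ∨ acc < 13) ∧ (q = 2 → 2*data[acc] ≠ 1); else branch requires (u ≠ 7 → data[1] ≥ 2*n + 7) ∧ (q = 2 → 2*data[acc] ≠ 1).
Before the if: ((q ≠ -9 ∨ u ≠ 9) → ((3*q > -5 ∨ acc < 13) ∧ (q = 2 → 2*data[acc] ≠ 1))) ∧ ((¬(q ≠ -9 ∨ u ≠ 9)) → ((u ≠ 7 → data[1] ≥ 2*n + 7) ∧ (q = 2 → 2*data[acc] ≠ 1)))
Before data[q + 2] := n + 1: ((q ≠ -9 ∨ u ≠ 9) → ((3*q > -5 ∨ acc < 13) ∧ (q = 2 → 2*store(data, q + 2, n + 1)[acc] ≠ 1))) ∧ ((¬(q ≠ -9 ∨ u ≠ 9)) → ((u ≠ 7 → store(data, q + 2, n + 1)[1] ≥ 2*n + 7) ∧ (q = 2 → 2*store(data, q + 2, n + 1)[acc] ≠ 1)))
The weakest precondition is ((q ≠ -9 ∨ u ≠ 9) → ((3*q > -5 ∨ acc < 13) ∧ (q = 2 → 2*store(data, q + 2, n + 1)[acc] ≠ 1))) ∧ ((¬(q ≠ -9 ∨ u ≠ 9)) → ((u ≠ 7 → store(data, q + 2, n + 1)[1] ≥ 2*n + 7) ∧ (q = 2 → 2*store(data, q + 2, n + 1)[acc] ≠ 1))).
Check whether ((q ≠ -9 ∨ u ≠ 9) → ((3*q > -5 ∨ acc < 15) ∧ (q = 2 → 2*store(data, q + 2, n + 1)[acc] ≠ 1))) ∧ ((¬(q ≠ -9 ∨ u ≠ 9)) → ((u ≠ 7 → store(data, q + 2, n + 1)[1] ≥ 2*n + 7) ∧ (q = 2 → 2*store(data, q + 2, n + 1)[acc] ≠ 1))) implies it.
Countermodel: at the initial state acc = 13, data = {[-8] = 6, [1] = 6, [13] = 6, elsewhere 6}, n = 0, q = -10, u = 9, the precondition holds but the weakest precondition fails.
Answer: invalid


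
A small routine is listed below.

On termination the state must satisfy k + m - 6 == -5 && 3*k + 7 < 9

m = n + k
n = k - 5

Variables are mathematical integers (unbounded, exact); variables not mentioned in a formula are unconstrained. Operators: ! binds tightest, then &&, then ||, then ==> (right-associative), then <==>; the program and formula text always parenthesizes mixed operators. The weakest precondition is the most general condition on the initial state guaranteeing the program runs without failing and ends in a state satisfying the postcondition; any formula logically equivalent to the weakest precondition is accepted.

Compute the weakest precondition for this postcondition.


Working backward. After the program, the postcondition k + m - 6 == -5 && 3*k + 7 < 9 must hold; in canonical form it is k + m == 1 && 3*k < 2.
Before n := k - 5: k + m == 1 && 3*k < 2
Before m := n + k: 2*k + n == 1 && 3*k < 2
Answer: WP = 2*k + n == 1 && 3*k < 2


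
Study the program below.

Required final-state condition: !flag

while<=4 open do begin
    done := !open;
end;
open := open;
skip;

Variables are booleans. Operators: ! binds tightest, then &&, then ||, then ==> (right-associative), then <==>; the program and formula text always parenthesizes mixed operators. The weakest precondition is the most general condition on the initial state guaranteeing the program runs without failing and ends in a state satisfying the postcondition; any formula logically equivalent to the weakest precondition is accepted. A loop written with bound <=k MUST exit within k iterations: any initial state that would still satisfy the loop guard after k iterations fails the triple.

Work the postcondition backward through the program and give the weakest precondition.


Working backward. After the program, !flag must hold.
Before skip: !flag
Before open := open: !flag
Before the loop (bound <=4), unroll the exhaustion recursion (WP_0 = exit-now case; WP_j = one more guarded iteration, up to j = 4):
  WP_0: (!open) && (!flag)
  WP_1: (open ==> ((!open) && (!flag))) && ((!open) ==> (!flag))
  WP_2: (open ==> ((open ==> ((!open) && (!flag))) && ((!open) ==> (!flag)))) && ((!open) ==> (!flag))
  WP_3: (open ==> ((open ==> ((open ==> ((!open) && (!flag))) && ((!open) ==> (!flag)))) && ((!open) ==> (!flag)))) && ((!open) ==> (!flag))
  WP_4: (open ==> ((open ==> ((open ==> ((open ==> ((!open) && (!flag))) && ((!open) ==> (!flag)))) && ((!open) ==> (!flag)))) && ((!open) ==> (!flag)))) && ((!open) ==> (!flag))
So before the loop: (open ==> ((open ==> ((open ==> ((open ==> ((!open) && (!flag))) && ((!open) ==> (!flag)))) && ((!open) ==> (!flag)))) && ((!open) ==> (!flag)))) && ((!open) ==> (!flag))
Answer: WP = (open ==> ((open ==> ((open ==> ((open ==> ((!open) && (!flag))) && ((!open) ==> (!flag)))) && ((!open) ==> (!flag)))) && ((!open) ==> (!flag)))) && ((!open) ==> (!flag))


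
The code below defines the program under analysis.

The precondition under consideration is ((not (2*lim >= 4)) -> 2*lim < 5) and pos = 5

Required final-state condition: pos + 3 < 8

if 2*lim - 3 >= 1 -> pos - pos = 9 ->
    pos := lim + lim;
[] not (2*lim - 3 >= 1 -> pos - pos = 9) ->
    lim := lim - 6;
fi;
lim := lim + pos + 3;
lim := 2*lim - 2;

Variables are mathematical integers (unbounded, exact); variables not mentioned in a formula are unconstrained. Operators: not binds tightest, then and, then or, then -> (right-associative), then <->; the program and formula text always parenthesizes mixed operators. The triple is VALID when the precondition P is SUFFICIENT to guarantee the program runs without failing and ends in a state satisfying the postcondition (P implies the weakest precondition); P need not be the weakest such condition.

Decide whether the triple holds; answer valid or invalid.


Working backward. After the program, the postcondition pos + 3 < 8 must hold; in canonical form it is pos < 5.
Before lim := 2*lim - 2: pos < 5
Before lim := lim + pos + 3: pos < 5
Then branch requires 2*lim < 5; else branch requires pos < 5.
Before the if: ((not (2*lim >= 4)) -> 2*lim < 5) and (2*lim >= 4 -> pos < 5)
The weakest precondition is ((not (2*lim >= 4)) -> 2*lim < 5) and (2*lim >= 4 -> pos < 5).
Check whether ((not (2*lim >= 4)) -> 2*lim < 5) and pos = 5 implies it.
Countermodel: at the initial state lim = 2, pos = 5, the precondition holds but the weakest precondition fails.
Answer: invalid


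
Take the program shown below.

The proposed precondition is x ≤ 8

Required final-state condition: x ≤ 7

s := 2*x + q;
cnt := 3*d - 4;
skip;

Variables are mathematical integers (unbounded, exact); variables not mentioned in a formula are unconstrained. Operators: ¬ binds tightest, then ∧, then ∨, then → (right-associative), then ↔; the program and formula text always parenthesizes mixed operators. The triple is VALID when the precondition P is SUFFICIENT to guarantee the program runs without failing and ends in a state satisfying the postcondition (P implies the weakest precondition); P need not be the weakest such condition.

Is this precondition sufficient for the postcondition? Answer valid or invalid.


Working backward. After the program, x ≤ 7 must hold.
Before skip: x ≤ 7
Before cnt := 3*d - 4: x ≤ 7
Before s := 2*x + q: x ≤ 7
The weakest precondition is x ≤ 7.
Check whether x ≤ 8 implies it.
Countermodel: at the initial state x = 8, the precondition holds but the weakest precondition fails.
Answer: invalid


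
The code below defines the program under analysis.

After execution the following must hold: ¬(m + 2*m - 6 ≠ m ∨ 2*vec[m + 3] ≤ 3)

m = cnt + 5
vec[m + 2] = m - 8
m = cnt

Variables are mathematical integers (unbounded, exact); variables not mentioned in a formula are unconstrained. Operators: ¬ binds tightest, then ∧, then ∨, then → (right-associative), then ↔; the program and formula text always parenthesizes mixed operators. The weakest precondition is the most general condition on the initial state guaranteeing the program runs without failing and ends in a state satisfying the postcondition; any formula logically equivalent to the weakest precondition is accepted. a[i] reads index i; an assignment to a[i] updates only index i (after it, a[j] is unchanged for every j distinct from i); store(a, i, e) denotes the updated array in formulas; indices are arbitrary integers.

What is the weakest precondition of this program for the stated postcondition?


Working backward. After the program, the postcondition ¬(m + 2*m - 6 ≠ m ∨ 2*vec[m + 3] ≤ 3) must hold; in canonical form it is ¬(2*m ≠ 6 ∨ 2*vec[m + 3] ≤ 3).
Before m := cnt: ¬(2*cnt ≠ 6 ∨ 2*vec[cnt + 3] ≤ 3)
Before vec[m + 2] := m - 8: ¬(2*cnt ≠ 6 ∨ 2*store(vec, m + 2, m - 8)[cnt + 3] ≤ 3)
Before m := cnt + 5: ¬(2*cnt ≠ 6 ∨ 2*store(vec, cnt + 7, cnt - 3)[cnt + 3] ≤ 3)
Answer: WP = ¬(2*cnt ≠ 6 ∨ 2*store(vec, cnt + 7, cnt - 3)[cnt + 3] ≤ 3)


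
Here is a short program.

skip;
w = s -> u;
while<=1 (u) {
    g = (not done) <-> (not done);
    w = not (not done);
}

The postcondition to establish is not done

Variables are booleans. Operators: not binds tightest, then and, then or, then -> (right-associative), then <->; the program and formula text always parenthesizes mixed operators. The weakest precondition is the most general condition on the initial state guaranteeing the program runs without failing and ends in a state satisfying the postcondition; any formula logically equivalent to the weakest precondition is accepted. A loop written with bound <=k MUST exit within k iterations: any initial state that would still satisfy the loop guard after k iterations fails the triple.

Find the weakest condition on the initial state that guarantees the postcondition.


Working backward. After the program, not done must hold.
Before the loop (bound <=1), unroll the exhaustion recursion (WP_0 = exit-now case; WP_j = one more guarded iteration, up to j = 1):
  WP_0: (not u) and (not done)
  WP_1: (u -> ((not u) and (not done))) and ((not u) -> (not done))
So before the loop: (u -> ((not u) and (not done))) and ((not u) -> (not done))
Before w := s -> u: (u -> ((not u) and (not done))) and ((not u) -> (not done))
Before skip: (u -> ((not u) and (not done))) and ((not u) -> (not done))
Answer: WP = (u -> ((not u) and (not done))) and ((not u) -> (not done))


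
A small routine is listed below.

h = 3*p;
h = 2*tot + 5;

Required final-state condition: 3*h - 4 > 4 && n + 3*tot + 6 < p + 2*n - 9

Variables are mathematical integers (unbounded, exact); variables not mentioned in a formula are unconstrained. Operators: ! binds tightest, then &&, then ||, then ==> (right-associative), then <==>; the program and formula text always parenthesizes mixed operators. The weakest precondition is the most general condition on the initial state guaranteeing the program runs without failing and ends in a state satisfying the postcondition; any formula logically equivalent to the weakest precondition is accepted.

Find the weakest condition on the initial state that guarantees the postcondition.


Working backward. After the program, the postcondition 3*h - 4 > 4 && n + 3*tot + 6 < p + 2*n - 9 must hold; in canonical form it is 3*h > 8 && 3*tot < n + p - 15.
Before h := 2*tot + 5: 6*tot > -7 && 3*tot < n + p - 15
Before h := 3*p: 6*tot > -7 && 3*tot < n + p - 15
Answer: WP = 6*tot > -7 && 3*tot < n + p - 15


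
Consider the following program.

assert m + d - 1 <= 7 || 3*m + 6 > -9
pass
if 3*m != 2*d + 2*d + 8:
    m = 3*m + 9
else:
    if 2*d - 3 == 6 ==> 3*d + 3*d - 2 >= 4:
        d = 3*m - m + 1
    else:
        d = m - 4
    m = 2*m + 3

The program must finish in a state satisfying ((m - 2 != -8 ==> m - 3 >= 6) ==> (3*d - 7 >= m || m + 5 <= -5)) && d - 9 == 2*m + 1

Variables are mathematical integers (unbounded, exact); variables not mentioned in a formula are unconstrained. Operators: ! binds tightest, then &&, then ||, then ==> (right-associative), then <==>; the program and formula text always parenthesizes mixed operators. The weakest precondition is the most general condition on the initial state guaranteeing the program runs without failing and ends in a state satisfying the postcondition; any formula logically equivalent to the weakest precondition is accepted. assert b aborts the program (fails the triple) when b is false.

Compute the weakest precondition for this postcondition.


Working backward. After the program, the postcondition ((m - 2 != -8 ==> m - 3 >= 6) ==> (3*d - 7 >= m || m + 5 <= -5)) && d - 9 == 2*m + 1 must hold; in canonical form it is ((m != -6 ==> m >= 9) ==> (3*d >= m + 7 || m <= -10)) && d == 2*m + 10.
Then branch requires ((3*m != -15 ==> 3*m >= 0) ==> (3*d >= 3*m + 16 || 3*m <= -19)) && d == 6*m + 28; else branch requires ((2*d == 9 ==> 6*d >= 6) ==> (((2*m != -9 ==> 2*m >= 6) ==> (4*m >= 7 || 2*m <= -13)) && 2*m == -15)) && ((!(2*d == 9 ==> 6*d >= 6)) ==> (((2*m != -9 ==> 2*m >= 6) ==> (m >= 22 || 2*m <= -13)) && 3*m == -20)).
Before the if: (3*m != 4*d + 8 ==> (((3*m != -15 ==> 3*m >= 0) ==> (3*d >= 3*m + 16 || 3*m <= -19)) && d == 6*m + 28)) && ((!(3*m != 4*d + 8)) ==> (((2*d == 9 ==> 6*d >= 6) ==> (((2*m != -9 ==> 2*m >= 6) ==> (4*m >= 7 || 2*m <= -13)) && 2*m == -15)) && ((!(2*d == 9 ==> 6*d >= 6)) ==> (((2*m != -9 ==> 2*m >= 6) ==> (m >= 22 || 2*m <= -13)) && 3*m == -20))))
Before skip: (3*m != 4*d + 8 ==> (((3*m != -15 ==> 3*m >= 0) ==> (3*d >= 3*m + 16 || 3*m <= -19)) && d == 6*m + 28)) && ((!(3*m != 4*d + 8)) ==> (((2*d == 9 ==> 6*d >= 6) ==> (((2*m != -9 ==> 2*m >= 6) ==> (4*m >= 7 || 2*m <= -13)) && 2*m == -15)) && ((!(2*d == 9 ==> 6*d >= 6)) ==> (((2*m != -9 ==> 2*m >= 6) ==> (m >= 22 || 2*m <= -13)) && 3*m == -20))))
Before assert m + d - 1 <= 7 || 3*m + 6 > -9: (d + m <= 8 || 3*m > -15) && (3*m != 4*d + 8 ==> (((3*m != -15 ==> 3*m >= 0) ==> (3*d >= 3*m + 16 || 3*m <= -19)) && d == 6*m + 28)) && ((!(3*m != 4*d + 8)) ==> (((2*d == 9 ==> 6*d >= 6) ==> (((2*m != -9 ==> 2*m >= 6) ==> (4*m >= 7 || 2*m <= -13)) && 2*m == -15)) && ((!(2*d == 9 ==> 6*d >= 6)) ==> (((2*m != -9 ==> 2*m >= 6) ==> (m >= 22 || 2*m <= -13)) && 3*m == -20))))
Answer: WP = (d + m <= 8 || 3*m > -15) && (3*m != 4*d + 8 ==> (((3*m != -15 ==> 3*m >= 0) ==> (3*d >= 3*m + 16 || 3*m <= -19)) && d == 6*m + 28)) && ((!(3*m != 4*d + 8)) ==> (((2*d == 9 ==> 6*d >= 6) ==> (((2*m != -9 ==> 2*m >= 6) ==> (4*m >= 7 || 2*m <= -13)) && 2*m == -15)) && ((!(2*d == 9 ==> 6*d >= 6)) ==> (((2*m != -9 ==> 2*m >= 6) ==> (m >= 22 || 2*m <= -13)) && 3*m == -20))))
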